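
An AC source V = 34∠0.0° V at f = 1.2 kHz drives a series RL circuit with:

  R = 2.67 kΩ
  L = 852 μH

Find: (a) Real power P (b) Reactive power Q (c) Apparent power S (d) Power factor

Step 1 — Angular frequency: ω = 2π·f = 2π·1200 = 7540 rad/s.
Step 2 — Component impedances:
  R: Z = R = 2670 Ω
  L: Z = jωL = j·7540·0.000852 = 0 + j6.424 Ω
Step 3 — Series combination: Z_total = R + L = 2670 + j6.424 Ω = 2670∠0.1° Ω.
Step 4 — Source phasor: V = 34∠0.0° V = 34 V.
Step 5 — Current: I = V / Z = 0.01273 - j3.064e-05 A = 0.01273∠-0.1° A.
Step 6 — Complex power: S = V·I* = 0.433 + j0.001042 VA.
Step 7 — Real power: P = Re(S) = 0.433 W.
Step 8 — Reactive power: Q = Im(S) = 0.001042 VAR.
Step 9 — Apparent power: |S| = 0.433 VA.
Step 10 — Power factor: PF = P/|S| = 1 (lagging).

(a) P = 0.433 W  (b) Q = 0.001042 VAR  (c) S = 0.433 VA  (d) PF = 1 (lagging)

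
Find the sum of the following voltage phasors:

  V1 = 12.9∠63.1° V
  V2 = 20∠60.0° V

Step 1 — Convert each phasor to rectangular form:
  V1 = 12.9·(cos(63.1°) + j·sin(63.1°)) = 5.836 + j11.5 V
  V2 = 20·(cos(60.0°) + j·sin(60.0°)) = 10 + j17.32 V
Step 2 — Sum components: V_total = 15.84 + j28.82 V.
Step 3 — Convert to polar: |V_total| = 32.89 V, ∠V_total = 61.2°.

V_total = 32.89∠61.2° V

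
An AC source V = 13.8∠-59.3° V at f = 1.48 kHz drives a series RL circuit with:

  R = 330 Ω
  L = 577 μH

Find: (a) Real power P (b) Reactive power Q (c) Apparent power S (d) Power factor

Step 1 — Angular frequency: ω = 2π·f = 2π·1480 = 9299 rad/s.
Step 2 — Component impedances:
  R: Z = R = 330 Ω
  L: Z = jωL = j·9299·0.000577 = 0 + j5.366 Ω
Step 3 — Series combination: Z_total = R + L = 330 + j5.366 Ω = 330∠0.9° Ω.
Step 4 — Source phasor: V = 13.8∠-59.3° V = 7.045 - j11.87 V.
Step 5 — Current: I = V / Z = 0.02076 - j0.0363 A = 0.04181∠-60.2° A.
Step 6 — Complex power: S = V·I* = 0.5769 + j0.009381 VA.
Step 7 — Real power: P = Re(S) = 0.5769 W.
Step 8 — Reactive power: Q = Im(S) = 0.009381 VAR.
Step 9 — Apparent power: |S| = 0.577 VA.
Step 10 — Power factor: PF = P/|S| = 0.9999 (lagging).

(a) P = 0.5769 W  (b) Q = 0.009381 VAR  (c) S = 0.577 VA  (d) PF = 0.9999 (lagging)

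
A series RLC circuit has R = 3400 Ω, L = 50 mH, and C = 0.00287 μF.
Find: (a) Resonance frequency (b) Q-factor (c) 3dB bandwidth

Step 1 — Resonance: ω₀ = 1/√(LC) = 1/√(0.05·2.87e-09) = 8.348e+04 rad/s.
Step 2 — f₀ = ω₀/(2π) = 1.329e+04 Hz.
Step 3 — Series Q: Q = ω₀L/R = 8.348e+04·0.05/3400 = 1.228.
Step 4 — Bandwidth: Δω = ω₀/Q = 6.8e+04 rad/s; BW = Δω/(2π) = 1.082e+04 Hz.

(a) f₀ = 1.329e+04 Hz  (b) Q = 1.228  (c) BW = 1.082e+04 Hz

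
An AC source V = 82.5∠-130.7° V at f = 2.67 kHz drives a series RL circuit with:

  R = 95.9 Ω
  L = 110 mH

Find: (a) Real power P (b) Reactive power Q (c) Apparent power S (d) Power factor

Step 1 — Angular frequency: ω = 2π·f = 2π·2670 = 1.678e+04 rad/s.
Step 2 — Component impedances:
  R: Z = R = 95.9 Ω
  L: Z = jωL = j·1.678e+04·0.11 = 0 + j1845 Ω
Step 3 — Series combination: Z_total = R + L = 95.9 + j1845 Ω = 1848∠87.0° Ω.
Step 4 — Source phasor: V = 82.5∠-130.7° V = -53.8 - j62.55 V.
Step 5 — Current: I = V / Z = -0.03531 + j0.02732 A = 0.04465∠142.3° A.
Step 6 — Complex power: S = V·I* = 0.1912 + j3.678 VA.
Step 7 — Real power: P = Re(S) = 0.1912 W.
Step 8 — Reactive power: Q = Im(S) = 3.678 VAR.
Step 9 — Apparent power: |S| = 3.683 VA.
Step 10 — Power factor: PF = P/|S| = 0.0519 (lagging).

(a) P = 0.1912 W  (b) Q = 3.678 VAR  (c) S = 3.683 VA  (d) PF = 0.0519 (lagging)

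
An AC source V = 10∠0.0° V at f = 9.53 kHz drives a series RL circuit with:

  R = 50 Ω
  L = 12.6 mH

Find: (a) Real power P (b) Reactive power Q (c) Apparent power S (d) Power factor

Step 1 — Angular frequency: ω = 2π·f = 2π·9530 = 5.988e+04 rad/s.
Step 2 — Component impedances:
  R: Z = R = 50 Ω
  L: Z = jωL = j·5.988e+04·0.0126 = 0 + j754.5 Ω
Step 3 — Series combination: Z_total = R + L = 50 + j754.5 Ω = 756.1∠86.2° Ω.
Step 4 — Source phasor: V = 10∠0.0° V = 10 V.
Step 5 — Current: I = V / Z = 0.0008745 - j0.0132 A = 0.01323∠-86.2° A.
Step 6 — Complex power: S = V·I* = 0.008745 + j0.132 VA.
Step 7 — Real power: P = Re(S) = 0.008745 W.
Step 8 — Reactive power: Q = Im(S) = 0.132 VAR.
Step 9 — Apparent power: |S| = 0.1323 VA.
Step 10 — Power factor: PF = P/|S| = 0.06613 (lagging).

(a) P = 0.008745 W  (b) Q = 0.132 VAR  (c) S = 0.1323 VA  (d) PF = 0.06613 (lagging)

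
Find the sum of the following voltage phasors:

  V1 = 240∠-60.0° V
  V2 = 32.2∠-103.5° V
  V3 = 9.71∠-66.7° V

Step 1 — Convert each phasor to rectangular form:
  V1 = 240·(cos(-60.0°) + j·sin(-60.0°)) = 120 - j207.8 V
  V2 = 32.2·(cos(-103.5°) + j·sin(-103.5°)) = -7.517 - j31.31 V
  V3 = 9.71·(cos(-66.7°) + j·sin(-66.7°)) = 3.841 - j8.918 V
Step 2 — Sum components: V_total = 116.3 - j248.1 V.
Step 3 — Convert to polar: |V_total| = 274 V, ∠V_total = -64.9°.

V_total = 274∠-64.9° V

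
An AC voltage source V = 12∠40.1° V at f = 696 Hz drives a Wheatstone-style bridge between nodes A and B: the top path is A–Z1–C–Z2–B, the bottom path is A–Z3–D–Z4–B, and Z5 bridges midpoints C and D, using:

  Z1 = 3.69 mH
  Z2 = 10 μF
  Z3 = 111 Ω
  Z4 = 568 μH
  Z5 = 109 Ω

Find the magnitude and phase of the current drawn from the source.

Step 1 — Angular frequency: ω = 2π·f = 2π·696 = 4373 rad/s.
Step 2 — Component impedances:
  Z1: Z = jωL = j·4373·0.00369 = 0 + j16.14 Ω
  Z2: Z = 1/(jωC) = -j/(ω·C) = 0 - j22.87 Ω
  Z3: Z = R = 111 Ω
  Z4: Z = jωL = j·4373·0.000568 = 0 + j2.484 Ω
  Z5: Z = R = 109 Ω
Step 3 — Bridge requires nodal analysis (the Z5 bridge couples midpoints C and D, so the two paths cannot be reduced to a simple series/parallel combination). Setting node B to ground and injecting 1 A at node A, the 3-node admittance system at A, C, D solves to V_A = Z_AB = 4.782 - j5.43 Ω = 7.236∠-48.6° Ω.
Step 4 — Source phasor: V = 12∠40.1° V = 9.179 + j7.729 V.
Step 5 — Ohm's law: I = V / Z_total = (9.179 + j7.729) / (4.782 - j5.43) = 0.03684 + j1.658 A.
Step 6 — Convert to polar: |I| = 1.658 A, ∠I = 88.7°.

I = 1.658∠88.7° A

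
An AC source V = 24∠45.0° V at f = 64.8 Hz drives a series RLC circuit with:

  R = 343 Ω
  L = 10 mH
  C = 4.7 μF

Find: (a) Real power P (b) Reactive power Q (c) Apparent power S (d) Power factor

Step 1 — Angular frequency: ω = 2π·f = 2π·64.8 = 407.2 rad/s.
Step 2 — Component impedances:
  R: Z = R = 343 Ω
  L: Z = jωL = j·407.2·0.01 = 0 + j4.072 Ω
  C: Z = 1/(jωC) = -j/(ω·C) = 0 - j522.6 Ω
Step 3 — Series combination: Z_total = R + L + C = 343 - j518.5 Ω = 621.7∠-56.5° Ω.
Step 4 — Source phasor: V = 24∠45.0° V = 16.97 + j16.97 V.
Step 5 — Current: I = V / Z = -0.007706 + j0.03783 A = 0.0386∠101.5° A.
Step 6 — Complex power: S = V·I* = 0.5112 - j0.7727 VA.
Step 7 — Real power: P = Re(S) = 0.5112 W.
Step 8 — Reactive power: Q = Im(S) = -0.7727 VAR.
Step 9 — Apparent power: |S| = 0.9265 VA.
Step 10 — Power factor: PF = P/|S| = 0.5517 (leading).

(a) P = 0.5112 W  (b) Q = -0.7727 VAR  (c) S = 0.9265 VA  (d) PF = 0.5517 (leading)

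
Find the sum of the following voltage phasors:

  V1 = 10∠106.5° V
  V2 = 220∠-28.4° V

Step 1 — Convert each phasor to rectangular form:
  V1 = 10·(cos(106.5°) + j·sin(106.5°)) = -2.84 + j9.588 V
  V2 = 220·(cos(-28.4°) + j·sin(-28.4°)) = 193.5 - j104.6 V
Step 2 — Sum components: V_total = 190.7 - j95.05 V.
Step 3 — Convert to polar: |V_total| = 213.1 V, ∠V_total = -26.5°.

V_total = 213.1∠-26.5° V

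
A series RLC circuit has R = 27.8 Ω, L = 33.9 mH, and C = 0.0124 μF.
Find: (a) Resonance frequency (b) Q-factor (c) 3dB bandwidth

Step 1 — Resonance: ω₀ = 1/√(LC) = 1/√(0.0339·1.24e-08) = 4.877e+04 rad/s.
Step 2 — f₀ = ω₀/(2π) = 7763 Hz.
Step 3 — Series Q: Q = ω₀L/R = 4.877e+04·0.0339/27.8 = 59.48.
Step 4 — Bandwidth: Δω = ω₀/Q = 820.1 rad/s; BW = Δω/(2π) = 130.5 Hz.

(a) f₀ = 7763 Hz  (b) Q = 59.48  (c) BW = 130.5 Hz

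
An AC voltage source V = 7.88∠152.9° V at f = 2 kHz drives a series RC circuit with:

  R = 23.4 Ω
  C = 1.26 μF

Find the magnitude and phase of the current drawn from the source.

Step 1 — Angular frequency: ω = 2π·f = 2π·2000 = 1.257e+04 rad/s.
Step 2 — Component impedances:
  R: Z = R = 23.4 Ω
  C: Z = 1/(jωC) = -j/(ω·C) = 0 - j63.16 Ω
Step 3 — Series combination: Z_total = R + C = 23.4 - j63.16 Ω = 67.35∠-69.7° Ω.
Step 4 — Source phasor: V = 7.88∠152.9° V = -7.015 + j3.59 V.
Step 5 — Ohm's law: I = V / Z_total = (-7.015 + j3.59) / (23.4 - j63.16) = -0.08616 - j0.07915 A.
Step 6 — Convert to polar: |I| = 0.117 A, ∠I = -137.4°.

I = 0.117∠-137.4° A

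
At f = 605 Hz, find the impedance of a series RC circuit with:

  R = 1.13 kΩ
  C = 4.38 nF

Step 1 — Angular frequency: ω = 2π·f = 2π·605 = 3801 rad/s.
Step 2 — Component impedances:
  R: Z = R = 1130 Ω
  C: Z = 1/(jωC) = -j/(ω·C) = 0 - j6.006e+04 Ω
Step 3 — Series combination: Z_total = R + C = 1130 - j6.006e+04 Ω = 6.007e+04∠-88.9° Ω.

Z = 1130 - j6.006e+04 Ω = 6.007e+04∠-88.9° Ω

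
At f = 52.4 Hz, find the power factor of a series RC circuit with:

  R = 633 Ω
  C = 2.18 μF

Step 1 — Angular frequency: ω = 2π·f = 2π·52.4 = 329.2 rad/s.
Step 2 — Component impedances:
  R: Z = R = 633 Ω
  C: Z = 1/(jωC) = -j/(ω·C) = 0 - j1393 Ω
Step 3 — Series combination: Z_total = R + C = 633 - j1393 Ω = 1530∠-65.6° Ω.
Step 4 — Power factor: PF = cos(φ) = Re(Z)/|Z| = 633/1530.3 = 0.4136.
Step 5 — Type: Im(Z) = -1393 ⇒ leading (phase φ = -65.6°).

PF = 0.4136 (leading, φ = -65.6°)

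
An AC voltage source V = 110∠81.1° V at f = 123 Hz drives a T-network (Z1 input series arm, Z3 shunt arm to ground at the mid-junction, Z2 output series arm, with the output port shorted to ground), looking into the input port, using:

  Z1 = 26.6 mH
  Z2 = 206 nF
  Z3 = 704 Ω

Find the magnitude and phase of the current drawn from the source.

Step 1 — Angular frequency: ω = 2π·f = 2π·123 = 772.8 rad/s.
Step 2 — Component impedances:
  Z1: Z = jωL = j·772.8·0.0266 = 0 + j20.56 Ω
  Z2: Z = 1/(jωC) = -j/(ω·C) = 0 - j6281 Ω
  Z3: Z = R = 704 Ω
Step 3 — With the output port shorted to ground, the output series arm Z2 runs from the junction to ground; the shunt arm Z3 also runs from the junction to ground. They appear in parallel: Z3 || Z2 = 695.3 - j77.92 Ω.
Step 4 — Series with input arm Z1: Z_in = Z1 + (Z3 || Z2) = 695.3 - j57.37 Ω = 697.6∠-4.7° Ω.
Step 5 — Source phasor: V = 110∠81.1° V = 17.02 + j108.7 V.
Step 6 — Ohm's law: I = V / Z_total = (17.02 + j108.7) / (695.3 - j57.37) = 0.0115 + j0.1573 A.
Step 7 — Convert to polar: |I| = 0.1577 A, ∠I = 85.8°.

I = 0.1577∠85.8° A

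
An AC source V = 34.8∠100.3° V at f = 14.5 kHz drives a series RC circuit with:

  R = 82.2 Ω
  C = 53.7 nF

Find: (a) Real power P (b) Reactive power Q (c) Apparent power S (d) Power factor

Step 1 — Angular frequency: ω = 2π·f = 2π·1.45e+04 = 9.111e+04 rad/s.
Step 2 — Component impedances:
  R: Z = R = 82.2 Ω
  C: Z = 1/(jωC) = -j/(ω·C) = 0 - j204.4 Ω
Step 3 — Series combination: Z_total = R + C = 82.2 - j204.4 Ω = 220.3∠-68.1° Ω.
Step 4 — Source phasor: V = 34.8∠100.3° V = -6.222 + j34.24 V.
Step 5 — Current: I = V / Z = -0.1547 + j0.03178 A = 0.158∠168.4° A.
Step 6 — Complex power: S = V·I* = 2.051 - j5.1 VA.
Step 7 — Real power: P = Re(S) = 2.051 W.
Step 8 — Reactive power: Q = Im(S) = -5.1 VAR.
Step 9 — Apparent power: |S| = 5.497 VA.
Step 10 — Power factor: PF = P/|S| = 0.3731 (leading).

(a) P = 2.051 W  (b) Q = -5.1 VAR  (c) S = 5.497 VA  (d) PF = 0.3731 (leading)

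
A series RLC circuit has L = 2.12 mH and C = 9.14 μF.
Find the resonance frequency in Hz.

Step 1 — Resonance condition Im(Z)=0 gives ω₀ = 1/√(LC).
Step 2 — ω₀ = 1/√(0.00212·9.14e-06) = 7184 rad/s.
Step 3 — f₀ = ω₀/(2π) = 1143 Hz.

f₀ = 1143 Hz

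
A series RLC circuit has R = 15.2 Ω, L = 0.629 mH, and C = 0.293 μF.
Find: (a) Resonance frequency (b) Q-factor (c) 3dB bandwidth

Step 1 — Resonance: ω₀ = 1/√(LC) = 1/√(0.000629·2.93e-07) = 7.366e+04 rad/s.
Step 2 — f₀ = ω₀/(2π) = 1.172e+04 Hz.
Step 3 — Series Q: Q = ω₀L/R = 7.366e+04·0.000629/15.2 = 3.048.
Step 4 — Bandwidth: Δω = ω₀/Q = 2.417e+04 rad/s; BW = Δω/(2π) = 3846 Hz.

(a) f₀ = 1.172e+04 Hz  (b) Q = 3.048  (c) BW = 3846 Hz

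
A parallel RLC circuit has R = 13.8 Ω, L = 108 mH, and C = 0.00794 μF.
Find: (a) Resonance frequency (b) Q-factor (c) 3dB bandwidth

Step 1 — Resonance: ω₀ = 1/√(LC) = 1/√(0.108·7.94e-09) = 3.415e+04 rad/s.
Step 2 — f₀ = ω₀/(2π) = 5435 Hz.
Step 3 — Parallel Q: Q = R/(ω₀L) = 13.8/(3.415e+04·0.108) = 0.003742.
Step 4 — Bandwidth: Δω = ω₀/Q = 9.126e+06 rad/s; BW = Δω/(2π) = 1.453e+06 Hz.

(a) f₀ = 5435 Hz  (b) Q = 0.003742  (c) BW = 1.453e+06 Hz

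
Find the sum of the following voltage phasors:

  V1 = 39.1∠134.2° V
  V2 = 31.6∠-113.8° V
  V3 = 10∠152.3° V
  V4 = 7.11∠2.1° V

Step 1 — Convert each phasor to rectangular form:
  V1 = 39.1·(cos(134.2°) + j·sin(134.2°)) = -27.26 + j28.03 V
  V2 = 31.6·(cos(-113.8°) + j·sin(-113.8°)) = -12.75 - j28.91 V
  V3 = 10·(cos(152.3°) + j·sin(152.3°)) = -8.854 + j4.648 V
  V4 = 7.11·(cos(2.1°) + j·sin(2.1°)) = 7.105 + j0.2605 V
Step 2 — Sum components: V_total = -41.76 + j4.027 V.
Step 3 — Convert to polar: |V_total| = 41.95 V, ∠V_total = 174.5°.

V_total = 41.95∠174.5° V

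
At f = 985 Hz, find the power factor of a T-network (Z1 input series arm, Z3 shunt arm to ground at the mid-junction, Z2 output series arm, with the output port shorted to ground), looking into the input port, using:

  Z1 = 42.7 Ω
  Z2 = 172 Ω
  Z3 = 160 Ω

Step 1 — Angular frequency: ω = 2π·f = 2π·985 = 6189 rad/s.
Step 2 — Component impedances:
  Z1: Z = R = 42.7 Ω
  Z2: Z = R = 172 Ω
  Z3: Z = R = 160 Ω
Step 3 — With the output port shorted to ground, the output series arm Z2 runs from the junction to ground; the shunt arm Z3 also runs from the junction to ground. They appear in parallel: Z3 || Z2 = 82.89 Ω.
Step 4 — Series with input arm Z1: Z_in = Z1 + (Z3 || Z2) = 125.6 Ω = 125.6∠0.0° Ω.
Step 5 — Power factor: PF = cos(φ) = Re(Z)/|Z| = 125.6/125.6 = 1.
Step 6 — Type: Im(Z) = 0 ⇒ unity (phase φ = 0.0°).

PF = 1 (unity, φ = 0.0°)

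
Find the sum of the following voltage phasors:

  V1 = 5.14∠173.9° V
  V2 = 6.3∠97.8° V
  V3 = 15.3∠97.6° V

Step 1 — Convert each phasor to rectangular form:
  V1 = 5.14·(cos(173.9°) + j·sin(173.9°)) = -5.111 + j0.5462 V
  V2 = 6.3·(cos(97.8°) + j·sin(97.8°)) = -0.855 + j6.242 V
  V3 = 15.3·(cos(97.6°) + j·sin(97.6°)) = -2.024 + j15.17 V
Step 2 — Sum components: V_total = -7.989 + j21.95 V.
Step 3 — Convert to polar: |V_total| = 23.36 V, ∠V_total = 110.0°.

V_total = 23.36∠110.0° V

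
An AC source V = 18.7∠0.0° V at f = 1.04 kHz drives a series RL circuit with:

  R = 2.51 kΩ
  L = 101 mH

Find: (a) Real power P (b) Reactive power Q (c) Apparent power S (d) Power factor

Step 1 — Angular frequency: ω = 2π·f = 2π·1040 = 6535 rad/s.
Step 2 — Component impedances:
  R: Z = R = 2510 Ω
  L: Z = jωL = j·6535·0.101 = 0 + j660 Ω
Step 3 — Series combination: Z_total = R + L = 2510 + j660 Ω = 2595∠14.7° Ω.
Step 4 — Source phasor: V = 18.7∠0.0° V = 18.7 V.
Step 5 — Current: I = V / Z = 0.006968 - j0.001832 A = 0.007205∠-14.7° A.
Step 6 — Complex power: S = V·I* = 0.1303 + j0.03426 VA.
Step 7 — Real power: P = Re(S) = 0.1303 W.
Step 8 — Reactive power: Q = Im(S) = 0.03426 VAR.
Step 9 — Apparent power: |S| = 0.1347 VA.
Step 10 — Power factor: PF = P/|S| = 0.9671 (lagging).

(a) P = 0.1303 W  (b) Q = 0.03426 VAR  (c) S = 0.1347 VA  (d) PF = 0.9671 (lagging)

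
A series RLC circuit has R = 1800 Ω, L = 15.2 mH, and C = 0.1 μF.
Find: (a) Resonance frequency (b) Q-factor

Step 1 — Resonance condition Im(Z)=0 gives ω₀ = 1/√(LC).
Step 2 — ω₀ = 1/√(0.0152·1e-07) = 2.565e+04 rad/s.
Step 3 — f₀ = ω₀/(2π) = 4082 Hz.
Step 4 — Series Q: Q = ω₀L/R = 2.565e+04·0.0152/1800 = 0.2166.

(a) f₀ = 4082 Hz  (b) Q = 0.2166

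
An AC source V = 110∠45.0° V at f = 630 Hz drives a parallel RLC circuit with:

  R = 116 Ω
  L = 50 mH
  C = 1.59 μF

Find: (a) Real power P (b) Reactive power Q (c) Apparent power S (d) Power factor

Step 1 — Angular frequency: ω = 2π·f = 2π·630 = 3958 rad/s.
Step 2 — Component impedances:
  R: Z = R = 116 Ω
  L: Z = jωL = j·3958·0.05 = 0 + j197.9 Ω
  C: Z = 1/(jωC) = -j/(ω·C) = 0 - j158.9 Ω
Step 3 — Parallel combination: 1/Z_total = 1/R + 1/L + 1/C; Z_total = 113.6 - j16.36 Ω = 114.8∠-8.2° Ω.
Step 4 — Source phasor: V = 110∠45.0° V = 77.78 + j77.78 V.
Step 5 — Current: I = V / Z = 0.574 + j0.7671 A = 0.9581∠53.2° A.
Step 6 — Complex power: S = V·I* = 104.3 - j15.02 VA.
Step 7 — Real power: P = Re(S) = 104.3 W.
Step 8 — Reactive power: Q = Im(S) = -15.02 VAR.
Step 9 — Apparent power: |S| = 105.4 VA.
Step 10 — Power factor: PF = P/|S| = 0.9898 (leading).

(a) P = 104.3 W  (b) Q = -15.02 VAR  (c) S = 105.4 VA  (d) PF = 0.9898 (leading)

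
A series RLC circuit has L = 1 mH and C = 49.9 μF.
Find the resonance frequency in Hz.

Step 1 — Resonance condition Im(Z)=0 gives ω₀ = 1/√(LC).
Step 2 — ω₀ = 1/√(0.001·4.99e-05) = 4477 rad/s.
Step 3 — f₀ = ω₀/(2π) = 712.5 Hz.

f₀ = 712.5 Hz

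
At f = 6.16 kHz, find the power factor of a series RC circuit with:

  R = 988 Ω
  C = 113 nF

Step 1 — Angular frequency: ω = 2π·f = 2π·6160 = 3.87e+04 rad/s.
Step 2 — Component impedances:
  R: Z = R = 988 Ω
  C: Z = 1/(jωC) = -j/(ω·C) = 0 - j228.6 Ω
Step 3 — Series combination: Z_total = R + C = 988 - j228.6 Ω = 1014∠-13.0° Ω.
Step 4 — Power factor: PF = cos(φ) = Re(Z)/|Z| = 988/1014.1 = 0.9743.
Step 5 — Type: Im(Z) = -228.6 ⇒ leading (phase φ = -13.0°).

PF = 0.9743 (leading, φ = -13.0°)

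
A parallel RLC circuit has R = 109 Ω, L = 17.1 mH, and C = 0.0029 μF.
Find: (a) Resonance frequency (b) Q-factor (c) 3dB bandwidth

Step 1 — Resonance: ω₀ = 1/√(LC) = 1/√(0.0171·2.9e-09) = 1.42e+05 rad/s.
Step 2 — f₀ = ω₀/(2π) = 2.26e+04 Hz.
Step 3 — Parallel Q: Q = R/(ω₀L) = 109/(1.42e+05·0.0171) = 0.04489.
Step 4 — Bandwidth: Δω = ω₀/Q = 3.164e+06 rad/s; BW = Δω/(2π) = 5.035e+05 Hz.

(a) f₀ = 2.26e+04 Hz  (b) Q = 0.04489  (c) BW = 5.035e+05 Hz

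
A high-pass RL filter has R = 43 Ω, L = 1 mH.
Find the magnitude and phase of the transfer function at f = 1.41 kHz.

Step 1 — Angular frequency: ω = 2π·1410 = 8859 rad/s.
Step 2 — Transfer function: H(jω) = jωL/(R + jωL).
Step 3 — Numerator jωL = j·8.859; denominator R + jωL = 43 + j8.859.
Step 4 — H = 0.04072 + j0.1976.
Step 5 — Magnitude: |H| = 0.2018 (-13.9 dB); phase: φ = 78.4°.

|H| = 0.2018 (-13.9 dB), φ = 78.4°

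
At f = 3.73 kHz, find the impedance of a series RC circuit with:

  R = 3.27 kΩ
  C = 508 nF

Step 1 — Angular frequency: ω = 2π·f = 2π·3730 = 2.344e+04 rad/s.
Step 2 — Component impedances:
  R: Z = R = 3270 Ω
  C: Z = 1/(jωC) = -j/(ω·C) = 0 - j83.99 Ω
Step 3 — Series combination: Z_total = R + C = 3270 - j83.99 Ω = 3271∠-1.5° Ω.

Z = 3270 - j83.99 Ω = 3271∠-1.5° Ω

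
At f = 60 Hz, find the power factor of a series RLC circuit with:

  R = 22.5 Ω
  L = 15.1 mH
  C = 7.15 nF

Step 1 — Angular frequency: ω = 2π·f = 2π·60 = 377 rad/s.
Step 2 — Component impedances:
  R: Z = R = 22.5 Ω
  L: Z = jωL = j·377·0.0151 = 0 + j5.693 Ω
  C: Z = 1/(jωC) = -j/(ω·C) = 0 - j3.71e+05 Ω
Step 3 — Series combination: Z_total = R + L + C = 22.5 - j3.71e+05 Ω = 3.71e+05∠-90.0° Ω.
Step 4 — Power factor: PF = cos(φ) = Re(Z)/|Z| = 22.5/3.71e+05 = 6.065e-05.
Step 5 — Type: Im(Z) = -3.71e+05 ⇒ leading (phase φ = -90.0°).

PF = 6.065e-05 (leading, φ = -90.0°)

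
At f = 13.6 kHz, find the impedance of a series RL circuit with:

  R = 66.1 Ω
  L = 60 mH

Step 1 — Angular frequency: ω = 2π·f = 2π·1.36e+04 = 8.545e+04 rad/s.
Step 2 — Component impedances:
  R: Z = R = 66.1 Ω
  L: Z = jωL = j·8.545e+04·0.06 = 0 + j5127 Ω
Step 3 — Series combination: Z_total = R + L = 66.1 + j5127 Ω = 5128∠89.3° Ω.

Z = 66.1 + j5127 Ω = 5128∠89.3° Ω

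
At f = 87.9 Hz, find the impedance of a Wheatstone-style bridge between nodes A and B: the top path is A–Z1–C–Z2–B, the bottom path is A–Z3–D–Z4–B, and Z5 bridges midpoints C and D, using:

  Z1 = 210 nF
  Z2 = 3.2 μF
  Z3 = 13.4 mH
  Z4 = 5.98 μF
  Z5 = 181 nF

Step 1 — Angular frequency: ω = 2π·f = 2π·87.9 = 552.3 rad/s.
Step 2 — Component impedances:
  Z1: Z = 1/(jωC) = -j/(ω·C) = 0 - j8622 Ω
  Z2: Z = 1/(jωC) = -j/(ω·C) = 0 - j565.8 Ω
  Z3: Z = jωL = j·552.3·0.0134 = 0 + j7.401 Ω
  Z4: Z = 1/(jωC) = -j/(ω·C) = 0 - j302.8 Ω
  Z5: Z = 1/(jωC) = -j/(ω·C) = 0 - j1e+04 Ω
Step 3 — Bridge requires nodal analysis (the Z5 bridge couples midpoints C and D, so the two paths cannot be reduced to a simple series/parallel combination). Setting node B to ground and injecting 1 A at node A, the 3-node admittance system at A, C, D solves to V_A = Z_AB = 0 - j279.1 Ω = 279.1∠-90.0° Ω.

Z = 0 - j279.1 Ω = 279.1∠-90.0° Ω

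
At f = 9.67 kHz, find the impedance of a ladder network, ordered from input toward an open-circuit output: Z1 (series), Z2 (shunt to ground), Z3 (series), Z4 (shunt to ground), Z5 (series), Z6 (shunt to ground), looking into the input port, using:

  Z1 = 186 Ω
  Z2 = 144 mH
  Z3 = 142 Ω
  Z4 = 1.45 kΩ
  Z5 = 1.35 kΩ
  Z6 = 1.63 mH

Step 1 — Angular frequency: ω = 2π·f = 2π·9670 = 6.076e+04 rad/s.
Step 2 — Component impedances:
  Z1: Z = R = 186 Ω
  Z2: Z = jωL = j·6.076e+04·0.144 = 0 + j8749 Ω
  Z3: Z = R = 142 Ω
  Z4: Z = R = 1450 Ω
  Z5: Z = R = 1350 Ω
  Z6: Z = jωL = j·6.076e+04·0.00163 = 0 + j99.04 Ω
Step 3 — Ladder network (open output): work backward from the far end, alternating series and parallel combinations. Z_in = 1015 + j106 Ω = 1021∠6.0° Ω.

Z = 1015 + j106 Ω = 1021∠6.0° Ω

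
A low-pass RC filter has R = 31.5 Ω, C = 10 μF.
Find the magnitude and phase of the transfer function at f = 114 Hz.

Step 1 — Angular frequency: ω = 2π·114 = 716.3 rad/s.
Step 2 — Transfer function: H(jω) = 1/(1 + jωRC).
Step 3 — Denominator: 1 + jωRC = 1 + j·716.3·31.5·1e-05 = 1 + j0.2256.
Step 4 — H = 0.9516 - j0.2147.
Step 5 — Magnitude: |H| = 0.9755 (-0.2 dB); phase: φ = -12.7°.

|H| = 0.9755 (-0.2 dB), φ = -12.7°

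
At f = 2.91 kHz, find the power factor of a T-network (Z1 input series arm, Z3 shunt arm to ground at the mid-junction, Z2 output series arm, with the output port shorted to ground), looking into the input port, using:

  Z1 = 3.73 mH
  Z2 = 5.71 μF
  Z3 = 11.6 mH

Step 1 — Angular frequency: ω = 2π·f = 2π·2910 = 1.828e+04 rad/s.
Step 2 — Component impedances:
  Z1: Z = jωL = j·1.828e+04·0.00373 = 0 + j68.2 Ω
  Z2: Z = 1/(jωC) = -j/(ω·C) = 0 - j9.578 Ω
  Z3: Z = jωL = j·1.828e+04·0.0116 = 0 + j212.1 Ω
Step 3 — With the output port shorted to ground, the output series arm Z2 runs from the junction to ground; the shunt arm Z3 also runs from the junction to ground. They appear in parallel: Z3 || Z2 = 0 - j10.03 Ω.
Step 4 — Series with input arm Z1: Z_in = Z1 + (Z3 || Z2) = 0 + j58.17 Ω = 58.17∠90.0° Ω.
Step 5 — Power factor: PF = cos(φ) = Re(Z)/|Z| = 0/58.17 = 0.
Step 6 — Type: Im(Z) = 58.17 ⇒ lagging (phase φ = 90.0°).

PF = 0 (lagging, φ = 90.0°)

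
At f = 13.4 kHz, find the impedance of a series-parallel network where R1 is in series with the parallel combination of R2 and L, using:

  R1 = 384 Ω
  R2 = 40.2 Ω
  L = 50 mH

Step 1 — Angular frequency: ω = 2π·f = 2π·1.34e+04 = 8.419e+04 rad/s.
Step 2 — Component impedances:
  R1: Z = R = 384 Ω
  R2: Z = R = 40.2 Ω
  L: Z = jωL = j·8.419e+04·0.05 = 0 + j4210 Ω
Step 3 — Parallel branch: R2 || L = 1/(1/R2 + 1/L) = 40.2 + j0.3838 Ω.
Step 4 — Series with R1: Z_total = R1 + (R2 || L) = 424.2 + j0.3838 Ω = 424.2∠0.1° Ω.

Z = 424.2 + j0.3838 Ω = 424.2∠0.1° Ω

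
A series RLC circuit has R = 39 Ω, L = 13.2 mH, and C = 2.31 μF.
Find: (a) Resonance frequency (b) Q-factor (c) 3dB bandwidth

Step 1 — Resonance: ω₀ = 1/√(LC) = 1/√(0.0132·2.31e-06) = 5727 rad/s.
Step 2 — f₀ = ω₀/(2π) = 911.4 Hz.
Step 3 — Series Q: Q = ω₀L/R = 5727·0.0132/39 = 1.938.
Step 4 — Bandwidth: Δω = ω₀/Q = 2955 rad/s; BW = Δω/(2π) = 470.2 Hz.

(a) f₀ = 911.4 Hz  (b) Q = 1.938  (c) BW = 470.2 Hz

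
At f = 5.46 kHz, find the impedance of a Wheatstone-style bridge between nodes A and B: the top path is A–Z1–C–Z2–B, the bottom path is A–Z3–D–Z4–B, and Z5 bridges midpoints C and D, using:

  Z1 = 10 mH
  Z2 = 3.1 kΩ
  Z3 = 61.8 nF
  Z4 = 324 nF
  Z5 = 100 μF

Step 1 — Angular frequency: ω = 2π·f = 2π·5460 = 3.431e+04 rad/s.
Step 2 — Component impedances:
  Z1: Z = jωL = j·3.431e+04·0.01 = 0 + j343.1 Ω
  Z2: Z = R = 3100 Ω
  Z3: Z = 1/(jωC) = -j/(ω·C) = 0 - j471.7 Ω
  Z4: Z = 1/(jωC) = -j/(ω·C) = 0 - j89.97 Ω
  Z5: Z = 1/(jωC) = -j/(ω·C) = 0 - j0.2915 Ω
Step 3 — Bridge requires nodal analysis (the Z5 bridge couples midpoints C and D, so the two paths cannot be reduced to a simple series/parallel combination). Setting node B to ground and injecting 1 A at node A, the 3-node admittance system at A, C, D solves to V_A = Z_AB = 2.671 + j1164 Ω = 1164∠89.9° Ω.

Z = 2.671 + j1164 Ω = 1164∠89.9° Ω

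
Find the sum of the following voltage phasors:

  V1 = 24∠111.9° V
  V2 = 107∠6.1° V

Step 1 — Convert each phasor to rectangular form:
  V1 = 24·(cos(111.9°) + j·sin(111.9°)) = -8.952 + j22.27 V
  V2 = 107·(cos(6.1°) + j·sin(6.1°)) = 106.4 + j11.37 V
Step 2 — Sum components: V_total = 97.44 + j33.64 V.
Step 3 — Convert to polar: |V_total| = 103.1 V, ∠V_total = 19.0°.

V_total = 103.1∠19.0° V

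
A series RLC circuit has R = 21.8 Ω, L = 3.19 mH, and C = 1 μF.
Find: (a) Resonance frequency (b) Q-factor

Step 1 — Resonance condition Im(Z)=0 gives ω₀ = 1/√(LC).
Step 2 — ω₀ = 1/√(0.00319·1e-06) = 1.771e+04 rad/s.
Step 3 — f₀ = ω₀/(2π) = 2818 Hz.
Step 4 — Series Q: Q = ω₀L/R = 1.771e+04·0.00319/21.8 = 2.591.

(a) f₀ = 2818 Hz  (b) Q = 2.591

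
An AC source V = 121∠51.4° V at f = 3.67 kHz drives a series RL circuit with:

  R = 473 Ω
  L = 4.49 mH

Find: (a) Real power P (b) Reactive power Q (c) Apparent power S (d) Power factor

Step 1 — Angular frequency: ω = 2π·f = 2π·3670 = 2.306e+04 rad/s.
Step 2 — Component impedances:
  R: Z = R = 473 Ω
  L: Z = jωL = j·2.306e+04·0.00449 = 0 + j103.5 Ω
Step 3 — Series combination: Z_total = R + L = 473 + j103.5 Ω = 484.2∠12.3° Ω.
Step 4 — Source phasor: V = 121∠51.4° V = 75.49 + j94.56 V.
Step 5 — Current: I = V / Z = 0.1941 + j0.1574 A = 0.2499∠39.1° A.
Step 6 — Complex power: S = V·I* = 29.54 + j6.466 VA.
Step 7 — Real power: P = Re(S) = 29.54 W.
Step 8 — Reactive power: Q = Im(S) = 6.466 VAR.
Step 9 — Apparent power: |S| = 30.24 VA.
Step 10 — Power factor: PF = P/|S| = 0.9769 (lagging).

(a) P = 29.54 W  (b) Q = 6.466 VAR  (c) S = 30.24 VA  (d) PF = 0.9769 (lagging)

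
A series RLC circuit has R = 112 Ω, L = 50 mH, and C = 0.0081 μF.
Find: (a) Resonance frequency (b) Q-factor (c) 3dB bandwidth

Step 1 — Resonance condition Im(Z)=0 gives ω₀ = 1/√(LC).
Step 2 — ω₀ = 1/√(0.05·8.1e-09) = 4.969e+04 rad/s.
Step 3 — f₀ = ω₀/(2π) = 7908 Hz.
Step 4 — Series Q: Q = ω₀L/R = 4.969e+04·0.05/112 = 22.18.
Step 5 — 3dB bandwidth: Δω = ω₀/Q = 2240 rad/s; BW = Δω/(2π) = 356.5 Hz.

(a) f₀ = 7908 Hz  (b) Q = 22.18  (c) BW = 356.5 Hz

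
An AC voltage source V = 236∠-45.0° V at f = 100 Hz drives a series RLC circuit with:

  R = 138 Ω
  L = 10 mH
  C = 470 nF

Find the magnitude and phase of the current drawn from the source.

Step 1 — Angular frequency: ω = 2π·f = 2π·100 = 628.3 rad/s.
Step 2 — Component impedances:
  R: Z = R = 138 Ω
  L: Z = jωL = j·628.3·0.01 = 0 + j6.283 Ω
  C: Z = 1/(jωC) = -j/(ω·C) = 0 - j3386 Ω
Step 3 — Series combination: Z_total = R + L + C = 138 - j3380 Ω = 3383∠-87.7° Ω.
Step 4 — Source phasor: V = 236∠-45.0° V = 166.9 - j166.9 V.
Step 5 — Ohm's law: I = V / Z_total = (166.9 - j166.9) / (138 - j3380) = 0.0513 + j0.04728 A.
Step 6 — Convert to polar: |I| = 0.06976 A, ∠I = 42.7°.

I = 0.06976∠42.7° A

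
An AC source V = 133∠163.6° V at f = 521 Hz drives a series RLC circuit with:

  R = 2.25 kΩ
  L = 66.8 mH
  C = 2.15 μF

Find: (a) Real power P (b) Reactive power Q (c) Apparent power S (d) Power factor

Step 1 — Angular frequency: ω = 2π·f = 2π·521 = 3274 rad/s.
Step 2 — Component impedances:
  R: Z = R = 2250 Ω
  L: Z = jωL = j·3274·0.0668 = 0 + j218.7 Ω
  C: Z = 1/(jωC) = -j/(ω·C) = 0 - j142.1 Ω
Step 3 — Series combination: Z_total = R + L + C = 2250 + j76.59 Ω = 2251∠1.9° Ω.
Step 4 — Source phasor: V = 133∠163.6° V = -127.6 + j37.55 V.
Step 5 — Current: I = V / Z = -0.05607 + j0.0186 A = 0.05908∠161.7° A.
Step 6 — Complex power: S = V·I* = 7.853 + j0.2673 VA.
Step 7 — Real power: P = Re(S) = 7.853 W.
Step 8 — Reactive power: Q = Im(S) = 0.2673 VAR.
Step 9 — Apparent power: |S| = 7.857 VA.
Step 10 — Power factor: PF = P/|S| = 0.9994 (lagging).

(a) P = 7.853 W  (b) Q = 0.2673 VAR  (c) S = 7.857 VA  (d) PF = 0.9994 (lagging)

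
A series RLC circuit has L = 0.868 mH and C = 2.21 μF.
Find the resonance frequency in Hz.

Step 1 — Resonance condition Im(Z)=0 gives ω₀ = 1/√(LC).
Step 2 — ω₀ = 1/√(0.000868·2.21e-06) = 2.283e+04 rad/s.
Step 3 — f₀ = ω₀/(2π) = 3634 Hz.

f₀ = 3634 Hz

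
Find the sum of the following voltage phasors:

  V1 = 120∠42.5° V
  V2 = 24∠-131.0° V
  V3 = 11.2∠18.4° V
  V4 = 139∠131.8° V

Step 1 — Convert each phasor to rectangular form:
  V1 = 120·(cos(42.5°) + j·sin(42.5°)) = 88.47 + j81.07 V
  V2 = 24·(cos(-131.0°) + j·sin(-131.0°)) = -15.75 - j18.11 V
  V3 = 11.2·(cos(18.4°) + j·sin(18.4°)) = 10.63 + j3.535 V
  V4 = 139·(cos(131.8°) + j·sin(131.8°)) = -92.65 + j103.6 V
Step 2 — Sum components: V_total = -9.293 + j170.1 V.
Step 3 — Convert to polar: |V_total| = 170.4 V, ∠V_total = 93.1°.

V_total = 170.4∠93.1° V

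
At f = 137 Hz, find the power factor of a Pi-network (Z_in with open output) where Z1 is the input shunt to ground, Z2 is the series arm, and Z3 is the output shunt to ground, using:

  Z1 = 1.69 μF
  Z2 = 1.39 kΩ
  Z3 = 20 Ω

Step 1 — Angular frequency: ω = 2π·f = 2π·137 = 860.8 rad/s.
Step 2 — Component impedances:
  Z1: Z = 1/(jωC) = -j/(ω·C) = 0 - j687.4 Ω
  Z2: Z = R = 1390 Ω
  Z3: Z = R = 20 Ω
Step 3 — With open output, the series arm Z2 and the output shunt Z3 appear in series to ground: Z2 + Z3 = 1410 Ω.
Step 4 — Parallel with input shunt Z1: Z_in = Z1 || (Z2 + Z3) = 270.8 - j555.4 Ω = 617.9∠-64.0° Ω.
Step 5 — Power factor: PF = cos(φ) = Re(Z)/|Z| = 270.77/617.89 = 0.4382.
Step 6 — Type: Im(Z) = -555.4 ⇒ leading (phase φ = -64.0°).

PF = 0.4382 (leading, φ = -64.0°)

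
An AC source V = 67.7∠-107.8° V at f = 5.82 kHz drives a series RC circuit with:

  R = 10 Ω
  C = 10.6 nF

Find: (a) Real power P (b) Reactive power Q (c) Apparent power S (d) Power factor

Step 1 — Angular frequency: ω = 2π·f = 2π·5820 = 3.657e+04 rad/s.
Step 2 — Component impedances:
  R: Z = R = 10 Ω
  C: Z = 1/(jωC) = -j/(ω·C) = 0 - j2580 Ω
Step 3 — Series combination: Z_total = R + C = 10 - j2580 Ω = 2580∠-89.8° Ω.
Step 4 — Source phasor: V = 67.7∠-107.8° V = -20.7 - j64.46 V.
Step 5 — Current: I = V / Z = 0.02495 - j0.008119 A = 0.02624∠-18.0° A.
Step 6 — Complex power: S = V·I* = 0.006886 - j1.777 VA.
Step 7 — Real power: P = Re(S) = 0.006886 W.
Step 8 — Reactive power: Q = Im(S) = -1.777 VAR.
Step 9 — Apparent power: |S| = 1.777 VA.
Step 10 — Power factor: PF = P/|S| = 0.003876 (leading).

(a) P = 0.006886 W  (b) Q = -1.777 VAR  (c) S = 1.777 VA  (d) PF = 0.003876 (leading)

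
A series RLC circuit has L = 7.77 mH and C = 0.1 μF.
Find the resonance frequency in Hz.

Step 1 — Resonance condition Im(Z)=0 gives ω₀ = 1/√(LC).
Step 2 — ω₀ = 1/√(0.00777·1e-07) = 3.587e+04 rad/s.
Step 3 — f₀ = ω₀/(2π) = 5710 Hz.

f₀ = 5710 Hz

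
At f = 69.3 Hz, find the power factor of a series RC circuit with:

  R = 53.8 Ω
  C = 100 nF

Step 1 — Angular frequency: ω = 2π·f = 2π·69.3 = 435.4 rad/s.
Step 2 — Component impedances:
  R: Z = R = 53.8 Ω
  C: Z = 1/(jωC) = -j/(ω·C) = 0 - j2.297e+04 Ω
Step 3 — Series combination: Z_total = R + C = 53.8 - j2.297e+04 Ω = 2.297e+04∠-89.9° Ω.
Step 4 — Power factor: PF = cos(φ) = Re(Z)/|Z| = 53.8/22966 = 0.002343.
Step 5 — Type: Im(Z) = -2.297e+04 ⇒ leading (phase φ = -89.9°).

PF = 0.002343 (leading, φ = -89.9°)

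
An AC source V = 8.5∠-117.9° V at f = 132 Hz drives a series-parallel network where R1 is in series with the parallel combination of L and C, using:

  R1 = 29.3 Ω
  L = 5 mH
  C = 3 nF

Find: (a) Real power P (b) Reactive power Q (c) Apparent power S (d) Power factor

Step 1 — Angular frequency: ω = 2π·f = 2π·132 = 829.4 rad/s.
Step 2 — Component impedances:
  R1: Z = R = 29.3 Ω
  L: Z = jωL = j·829.4·0.005 = 0 + j4.147 Ω
  C: Z = 1/(jωC) = -j/(ω·C) = 0 - j4.019e+05 Ω
Step 3 — Parallel branch: L || C = 1/(1/L + 1/C) = 0 + j4.147 Ω.
Step 4 — Series with R1: Z_total = R1 + (L || C) = 29.3 + j4.147 Ω = 29.59∠8.1° Ω.
Step 5 — Source phasor: V = 8.5∠-117.9° V = -3.977 - j7.512 V.
Step 6 — Current: I = V / Z = -0.1687 - j0.2325 A = 0.2872∠-126.0° A.
Step 7 — Complex power: S = V·I* = 2.417 + j0.3422 VA.
Step 8 — Real power: P = Re(S) = 2.417 W.
Step 9 — Reactive power: Q = Im(S) = 0.3422 VAR.
Step 10 — Apparent power: |S| = 2.442 VA.
Step 11 — Power factor: PF = P/|S| = 0.9901 (lagging).

(a) P = 2.417 W  (b) Q = 0.3422 VAR  (c) S = 2.442 VA  (d) PF = 0.9901 (lagging)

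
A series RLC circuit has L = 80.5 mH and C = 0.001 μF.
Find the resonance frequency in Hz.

Step 1 — Resonance condition Im(Z)=0 gives ω₀ = 1/√(LC).
Step 2 — ω₀ = 1/√(0.0805·1e-09) = 1.115e+05 rad/s.
Step 3 — f₀ = ω₀/(2π) = 1.774e+04 Hz.

f₀ = 1.774e+04 Hz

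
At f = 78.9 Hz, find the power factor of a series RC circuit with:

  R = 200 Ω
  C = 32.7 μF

Step 1 — Angular frequency: ω = 2π·f = 2π·78.9 = 495.7 rad/s.
Step 2 — Component impedances:
  R: Z = R = 200 Ω
  C: Z = 1/(jωC) = -j/(ω·C) = 0 - j61.69 Ω
Step 3 — Series combination: Z_total = R + C = 200 - j61.69 Ω = 209.3∠-17.1° Ω.
Step 4 — Power factor: PF = cos(φ) = Re(Z)/|Z| = 200/209.3 = 0.9556.
Step 5 — Type: Im(Z) = -61.69 ⇒ leading (phase φ = -17.1°).

PF = 0.9556 (leading, φ = -17.1°)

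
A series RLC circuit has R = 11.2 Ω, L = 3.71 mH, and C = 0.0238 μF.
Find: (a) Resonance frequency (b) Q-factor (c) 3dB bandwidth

Step 1 — Resonance condition Im(Z)=0 gives ω₀ = 1/√(LC).
Step 2 — ω₀ = 1/√(0.00371·2.38e-08) = 1.064e+05 rad/s.
Step 3 — f₀ = ω₀/(2π) = 1.694e+04 Hz.
Step 4 — Series Q: Q = ω₀L/R = 1.064e+05·0.00371/11.2 = 35.25.
Step 5 — 3dB bandwidth: Δω = ω₀/Q = 3019 rad/s; BW = Δω/(2π) = 480.5 Hz.

(a) f₀ = 1.694e+04 Hz  (b) Q = 35.25  (c) BW = 480.5 Hz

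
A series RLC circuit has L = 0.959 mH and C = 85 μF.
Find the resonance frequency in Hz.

Step 1 — Resonance condition Im(Z)=0 gives ω₀ = 1/√(LC).
Step 2 — ω₀ = 1/√(0.000959·8.5e-05) = 3503 rad/s.
Step 3 — f₀ = ω₀/(2π) = 557.4 Hz.

f₀ = 557.4 Hz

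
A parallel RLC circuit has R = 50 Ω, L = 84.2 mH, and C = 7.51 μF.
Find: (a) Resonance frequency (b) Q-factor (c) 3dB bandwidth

Step 1 — Resonance: ω₀ = 1/√(LC) = 1/√(0.0842·7.51e-06) = 1258 rad/s.
Step 2 — f₀ = ω₀/(2π) = 200.1 Hz.
Step 3 — Parallel Q: Q = R/(ω₀L) = 50/(1258·0.0842) = 0.4722.
Step 4 — Bandwidth: Δω = ω₀/Q = 2663 rad/s; BW = Δω/(2π) = 423.8 Hz.

(a) f₀ = 200.1 Hz  (b) Q = 0.4722  (c) BW = 423.8 Hz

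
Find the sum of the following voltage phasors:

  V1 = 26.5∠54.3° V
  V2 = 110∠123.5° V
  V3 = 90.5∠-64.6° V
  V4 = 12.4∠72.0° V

Step 1 — Convert each phasor to rectangular form:
  V1 = 26.5·(cos(54.3°) + j·sin(54.3°)) = 15.46 + j21.52 V
  V2 = 110·(cos(123.5°) + j·sin(123.5°)) = -60.71 + j91.73 V
  V3 = 90.5·(cos(-64.6°) + j·sin(-64.6°)) = 38.82 - j81.75 V
  V4 = 12.4·(cos(72.0°) + j·sin(72.0°)) = 3.832 + j11.79 V
Step 2 — Sum components: V_total = -2.599 + j43.29 V.
Step 3 — Convert to polar: |V_total| = 43.37 V, ∠V_total = 93.4°.

V_total = 43.37∠93.4° V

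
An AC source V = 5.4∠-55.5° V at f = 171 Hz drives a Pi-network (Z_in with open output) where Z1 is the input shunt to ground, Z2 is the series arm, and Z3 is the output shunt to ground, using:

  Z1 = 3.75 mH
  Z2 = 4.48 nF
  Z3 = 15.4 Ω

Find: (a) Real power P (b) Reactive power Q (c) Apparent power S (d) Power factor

Step 1 — Angular frequency: ω = 2π·f = 2π·171 = 1074 rad/s.
Step 2 — Component impedances:
  Z1: Z = jωL = j·1074·0.00375 = 0 + j4.029 Ω
  Z2: Z = 1/(jωC) = -j/(ω·C) = 0 - j2.078e+05 Ω
  Z3: Z = R = 15.4 Ω
Step 3 — With open output, the series arm Z2 and the output shunt Z3 appear in series to ground: Z2 + Z3 = 15.4 - j2.078e+05 Ω.
Step 4 — Parallel with input shunt Z1: Z_in = Z1 || (Z2 + Z3) = 5.792e-09 + j4.029 Ω = 4.029∠90.0° Ω.
Step 5 — Source phasor: V = 5.4∠-55.5° V = 3.059 - j4.45 V.
Step 6 — Current: I = V / Z = -1.105 - j0.7591 A = 1.34∠-145.5° A.
Step 7 — Complex power: S = V·I* = 1.04e-08 + j7.237 VA.
Step 8 — Real power: P = Re(S) = 1.04e-08 W.
Step 9 — Reactive power: Q = Im(S) = 7.237 VAR.
Step 10 — Apparent power: |S| = 7.237 VA.
Step 11 — Power factor: PF = P/|S| = 1.438e-09 (lagging).

(a) P = 1.04e-08 W  (b) Q = 7.237 VAR  (c) S = 7.237 VA  (d) PF = 1.438e-09 (lagging)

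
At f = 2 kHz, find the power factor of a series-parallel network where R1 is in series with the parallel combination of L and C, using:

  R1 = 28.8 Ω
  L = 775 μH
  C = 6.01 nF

Step 1 — Angular frequency: ω = 2π·f = 2π·2000 = 1.257e+04 rad/s.
Step 2 — Component impedances:
  R1: Z = R = 28.8 Ω
  L: Z = jωL = j·1.257e+04·0.000775 = 0 + j9.739 Ω
  C: Z = 1/(jωC) = -j/(ω·C) = 0 - j1.324e+04 Ω
Step 3 — Parallel branch: L || C = 1/(1/L + 1/C) = 0 + j9.746 Ω.
Step 4 — Series with R1: Z_total = R1 + (L || C) = 28.8 + j9.746 Ω = 30.4∠18.7° Ω.
Step 5 — Power factor: PF = cos(φ) = Re(Z)/|Z| = 28.8/30.404 = 0.9472.
Step 6 — Type: Im(Z) = 9.746 ⇒ lagging (phase φ = 18.7°).

PF = 0.9472 (lagging, φ = 18.7°)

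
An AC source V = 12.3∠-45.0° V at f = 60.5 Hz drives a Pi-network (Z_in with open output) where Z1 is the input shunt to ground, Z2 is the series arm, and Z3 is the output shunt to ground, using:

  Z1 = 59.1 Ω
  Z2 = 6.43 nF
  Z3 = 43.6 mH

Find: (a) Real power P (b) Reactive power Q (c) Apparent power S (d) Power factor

Step 1 — Angular frequency: ω = 2π·f = 2π·60.5 = 380.1 rad/s.
Step 2 — Component impedances:
  Z1: Z = R = 59.1 Ω
  Z2: Z = 1/(jωC) = -j/(ω·C) = 0 - j4.091e+05 Ω
  Z3: Z = jωL = j·380.1·0.0436 = 0 + j16.57 Ω
Step 3 — With open output, the series arm Z2 and the output shunt Z3 appear in series to ground: Z2 + Z3 = 0 - j4.091e+05 Ω.
Step 4 — Parallel with input shunt Z1: Z_in = Z1 || (Z2 + Z3) = 59.1 - j0.008538 Ω = 59.1∠-0.0° Ω.
Step 5 — Source phasor: V = 12.3∠-45.0° V = 8.697 - j8.697 V.
Step 6 — Current: I = V / Z = 0.1472 - j0.1471 A = 0.2081∠-45.0° A.
Step 7 — Complex power: S = V·I* = 2.56 - j0.0003698 VA.
Step 8 — Real power: P = Re(S) = 2.56 W.
Step 9 — Reactive power: Q = Im(S) = -0.0003698 VAR.
Step 10 — Apparent power: |S| = 2.56 VA.
Step 11 — Power factor: PF = P/|S| = 1 (leading).

(a) P = 2.56 W  (b) Q = -0.0003698 VAR  (c) S = 2.56 VA  (d) PF = 1 (leading)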